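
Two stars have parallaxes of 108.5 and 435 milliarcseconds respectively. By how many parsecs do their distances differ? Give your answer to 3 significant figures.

d_A = 1/0.1085″ = 9.2166 pc; d_B = 1/0.4350″ = 2.2989 pc.
|d_B − d_A| = |2.2989 − 9.2166| = 6.9177 pc.

6.92 pc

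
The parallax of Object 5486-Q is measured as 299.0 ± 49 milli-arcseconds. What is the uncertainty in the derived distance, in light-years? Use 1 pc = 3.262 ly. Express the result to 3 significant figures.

d = 1/p, so σ_d = σ_p / p².
σ_d = 0.0490 / (0.2990)² = 0.0490 / 0.089401 = 0.54809 pc = 0.54809 × 3.262 ly = 1.7879 ly.

1.79 ly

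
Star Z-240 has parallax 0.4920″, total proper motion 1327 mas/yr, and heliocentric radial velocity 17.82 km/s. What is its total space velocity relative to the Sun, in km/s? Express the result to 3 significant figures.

d = 1/p = 1/0.4920″ = 2.0325 pc.
μ = 1327 mas/yr = 1.327 ″/yr.
v_t = 4.740 μ d = 4.740 × 1.327 × 2.0325 = 12.784 km/s.
v = √(v_r² + v_t²) = √(17.82² + 12.784²) = √480.983 = 21.931 km/s.

21.9 km/s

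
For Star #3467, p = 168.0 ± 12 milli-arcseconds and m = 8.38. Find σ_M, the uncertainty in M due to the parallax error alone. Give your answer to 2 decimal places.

σ_M = 0.16 mag

M = m − 5 log₁₀ d + 5 = m + 5 log₁₀ p + 5, so ∂M/∂p = 5/(p ln 10).
σ_M = (5/ln 10) · (σ_p/p) = 2.1715 × 12/168.0 = 2.1715 × 0.071429 = 0.15511.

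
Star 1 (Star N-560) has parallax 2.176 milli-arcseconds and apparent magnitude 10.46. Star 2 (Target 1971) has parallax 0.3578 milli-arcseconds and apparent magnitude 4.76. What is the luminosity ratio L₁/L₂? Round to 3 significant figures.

L₁/L₂ = 0.000142

d₁ = 1/p₁ = 1/0.002176″ = 459.56 pc; d₂ = 1/p₂ = 1/0.0003578″ = 2794.9 pc.
M₁ = m₁ − 5 log₁₀ d₁ + 5 = 10.46 − 13.3117 + 5 = 2.1483.
M₂ = 4.76 − 17.2318 + 5 = -7.4718.
L₁/L₂ = 10^(0.4(M₂ − M₁)) = 10^(0.4 × (-9.6201)) = 10^(-3.84804) = 0.00014189.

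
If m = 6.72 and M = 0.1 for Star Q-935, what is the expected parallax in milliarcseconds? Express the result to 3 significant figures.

4.74 mas

m − M = 6.72 − 0.1 = 6.62.
d = 10^((m−M)/5 + 1) = 10^2.324 = 210.86 pc.
p = 1/d = 1/210.86 = 0.0047425 arcsec = 4.7425 mas.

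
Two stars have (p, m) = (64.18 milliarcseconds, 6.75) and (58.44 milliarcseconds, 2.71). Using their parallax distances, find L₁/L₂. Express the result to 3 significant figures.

d₁ = 1/p₁ = 1/0.06418″ = 15.581 pc; d₂ = 1/p₂ = 1/0.05844″ = 17.112 pc.
M₁ = m₁ − 5 log₁₀ d₁ + 5 = 6.75 − 5.9630 + 5 = 5.7870.
M₂ = 2.71 − 6.1665 + 5 = 1.5435.
L₁/L₂ = 10^(0.4(M₂ − M₁)) = 10^(0.4 × (-4.2435)) = 10^(-1.69740) = 0.020072.

L₁/L₂ = 0.0201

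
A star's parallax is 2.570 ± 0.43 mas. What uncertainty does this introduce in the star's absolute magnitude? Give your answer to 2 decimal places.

σ_M = 0.36 mag

M = m − 5 log₁₀ d + 5 = m + 5 log₁₀ p + 5, so ∂M/∂p = 5/(p ln 10).
σ_M = (5/ln 10) · (σ_p/p) = 2.1715 × 0.43/2.570 = 2.1715 × 0.16732 = 0.36334.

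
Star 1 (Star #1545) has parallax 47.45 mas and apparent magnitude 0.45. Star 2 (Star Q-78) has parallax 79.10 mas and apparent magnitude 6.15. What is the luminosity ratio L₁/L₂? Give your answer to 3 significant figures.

L₁/L₂ = 530

d₁ = 1/p₁ = 1/0.04745″ = 21.075 pc; d₂ = 1/p₂ = 1/0.07910″ = 12.642 pc.
M₁ = m₁ − 5 log₁₀ d₁ + 5 = 0.45 − 6.6188 + 5 = -1.1688.
M₂ = 6.15 − 5.5091 + 5 = 5.6409.
L₁/L₂ = 10^(0.4(M₂ − M₁)) = 10^(0.4 × 6.8097) = 10^2.72388 = 529.52.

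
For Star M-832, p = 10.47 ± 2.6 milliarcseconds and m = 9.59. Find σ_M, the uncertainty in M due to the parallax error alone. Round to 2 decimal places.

σ_M = 0.54 mag

M = m − 5 log₁₀ d + 5 = m + 5 log₁₀ p + 5, so ∂M/∂p = 5/(p ln 10).
σ_M = (5/ln 10) · (σ_p/p) = 2.1715 × 2.6/10.47 = 2.1715 × 0.24833 = 0.53925.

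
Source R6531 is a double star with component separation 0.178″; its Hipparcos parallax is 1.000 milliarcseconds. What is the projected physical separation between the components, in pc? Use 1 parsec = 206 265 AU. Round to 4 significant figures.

d = 1/p = 1/0.001000″ = 1000 pc.
At distance d (pc), an angle of θ arcsec spans θ·d AU: s = 0.178 × 1000 = 178 AU.
= 178 / 206265 = 0.00086297 pc.

0.0008630 pc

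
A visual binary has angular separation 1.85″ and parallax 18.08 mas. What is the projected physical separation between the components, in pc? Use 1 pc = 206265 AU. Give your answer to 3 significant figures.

d = 1/p = 1/0.01808″ = 55.31 pc.
At distance d (pc), an angle of θ arcsec spans θ·d AU: s = 1.85 × 55.31 = 102.32 AU.
= 102.32 / 206265 = 0.00049606 pc.

0.000496 pc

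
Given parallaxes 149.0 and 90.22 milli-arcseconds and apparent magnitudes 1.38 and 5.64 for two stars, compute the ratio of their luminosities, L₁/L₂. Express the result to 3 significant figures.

L₁/L₂ = 18.5

d₁ = 1/p₁ = 1/0.1490″ = 6.7114 pc; d₂ = 1/p₂ = 1/0.09022″ = 11.084 pc.
M₁ = m₁ − 5 log₁₀ d₁ + 5 = 1.38 − 4.1341 + 5 = 2.2459.
M₂ = 5.64 − 5.2235 + 5 = 5.4165.
L₁/L₂ = 10^(0.4(M₂ − M₁)) = 10^(0.4 × 3.1706) = 10^1.26824 = 18.546.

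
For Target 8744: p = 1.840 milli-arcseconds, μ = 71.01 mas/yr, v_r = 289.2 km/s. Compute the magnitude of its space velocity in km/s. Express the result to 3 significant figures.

d = 1/p = 1/0.001840″ = 543.48 pc.
μ = 71.01 mas/yr = 0.07101 ″/yr.
v_t = 4.740 μ d = 4.740 × 0.07101 × 543.48 = 182.93 km/s.
v = √(v_r² + v_t²) = √(289.2² + 182.93²) = √117100 = 342.2 km/s.

342 km/s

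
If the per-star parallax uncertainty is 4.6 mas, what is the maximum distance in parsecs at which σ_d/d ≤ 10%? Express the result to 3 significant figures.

21.7 pc

σ_d/d = σ_p/p, so the condition is σ_p/p ≤ 0.10, i.e. p ≥ σ_p/0.10.
p_min = 4.6/0.10 = 46 mas = 0.046 arcsec.
d_max = 1/p_min = 1/0.046 = 21.739 pc.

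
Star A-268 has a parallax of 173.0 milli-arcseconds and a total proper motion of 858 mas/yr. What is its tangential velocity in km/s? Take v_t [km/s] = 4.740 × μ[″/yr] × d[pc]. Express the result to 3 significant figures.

23.5 km/s

d = 1/p = 1/0.1730″ = 5.7803 pc.
μ = 858 mas/yr = 0.858 ″/yr.
v_t = 4.74 × μ × d = 4.74 × 0.858 × 5.7803 = 23.508 km/s.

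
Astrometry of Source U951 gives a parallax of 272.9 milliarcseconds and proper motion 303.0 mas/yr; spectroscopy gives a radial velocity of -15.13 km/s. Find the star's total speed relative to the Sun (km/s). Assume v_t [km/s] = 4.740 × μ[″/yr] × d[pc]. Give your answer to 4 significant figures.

d = 1/p = 1/0.2729″ = 3.6643 pc.
μ = 303.0 mas/yr = 0.3030 ″/yr.
v_t = 4.740 μ d = 4.740 × 0.3030 × 3.6643 = 5.2627 km/s.
v = √(v_r² + v_t²) = √((-15.13)² + 5.2627²) = √256.613 = 16.019 km/s.

16.02 km/s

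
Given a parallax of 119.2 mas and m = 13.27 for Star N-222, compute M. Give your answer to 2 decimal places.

M = 13.65

d = 1/p = 1/0.1192″ = 8.3893 pc.
m − M = 5 log₁₀(8.3893) − 5 = 4.6186 − 5 = -0.3814.
M = m − (m − M) = 13.27 − (-0.3814) = 13.65.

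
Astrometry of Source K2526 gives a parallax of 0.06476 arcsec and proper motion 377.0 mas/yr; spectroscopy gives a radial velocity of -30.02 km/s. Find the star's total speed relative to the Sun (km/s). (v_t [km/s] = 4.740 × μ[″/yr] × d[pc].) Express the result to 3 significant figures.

d = 1/p = 1/0.06476″ = 15.442 pc.
μ = 377.0 mas/yr = 0.3770 ″/yr.
v_t = 4.740 μ d = 4.740 × 0.3770 × 15.442 = 27.595 km/s.
v = √(v_r² + v_t²) = √((-30.02)² + 27.595²) = √1662.68 = 40.776 km/s.

40.8 km/s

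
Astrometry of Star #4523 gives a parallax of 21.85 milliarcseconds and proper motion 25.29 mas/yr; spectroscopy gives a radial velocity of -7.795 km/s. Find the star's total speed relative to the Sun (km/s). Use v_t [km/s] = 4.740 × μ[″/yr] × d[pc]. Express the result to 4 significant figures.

d = 1/p = 1/0.02185″ = 45.767 pc.
μ = 25.29 mas/yr = 0.02529 ″/yr.
v_t = 4.740 μ d = 4.740 × 0.02529 × 45.767 = 5.4863 km/s.
v = √(v_r² + v_t²) = √((-7.795)² + 5.4863²) = √90.8615 = 9.5321 km/s.

9.532 km/s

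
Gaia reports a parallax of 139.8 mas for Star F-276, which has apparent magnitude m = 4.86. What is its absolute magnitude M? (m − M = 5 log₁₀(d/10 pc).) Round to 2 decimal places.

M = 5.59

d = 1/p = 1/0.1398″ = 7.1531 pc.
m − M = 5 log₁₀(7.1531) − 5 = 4.2725 − 5 = -0.7275.
M = m − (m − M) = 4.86 − (-0.7275) = 5.59.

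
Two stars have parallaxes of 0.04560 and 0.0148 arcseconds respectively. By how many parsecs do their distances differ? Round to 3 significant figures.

45.6 pc

d_A = 1/0.04560″ = 21.93 pc; d_B = 1/0.01480″ = 67.568 pc.
|d_B − d_A| = |67.568 − 21.93| = 45.638 pc.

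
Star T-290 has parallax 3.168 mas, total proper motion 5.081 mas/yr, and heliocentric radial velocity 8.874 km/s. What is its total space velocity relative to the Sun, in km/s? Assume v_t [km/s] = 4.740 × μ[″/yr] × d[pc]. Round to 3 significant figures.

11.7 km/s

d = 1/p = 1/0.003168″ = 315.66 pc.
μ = 5.081 mas/yr = 0.005081 ″/yr.
v_t = 4.740 μ d = 4.740 × 0.005081 × 315.66 = 7.6023 km/s.
v = √(v_r² + v_t²) = √(8.874² + 7.6023²) = √136.543 = 11.685 km/s.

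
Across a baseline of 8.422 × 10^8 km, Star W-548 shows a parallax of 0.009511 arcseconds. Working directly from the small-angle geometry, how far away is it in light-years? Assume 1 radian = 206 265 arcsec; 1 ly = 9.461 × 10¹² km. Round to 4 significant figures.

θ = 0.009511″ = 0.009511/206265 = 4.6111 × 10^-8 rad.
d = B/θ = (8.422 × 10^8) / (4.6111 × 10^-8) = 1.8265 × 10^16 km = (1.8265 × 10^16) / (9.461 × 10^12) ly = 1930.6 ly.

1931 ly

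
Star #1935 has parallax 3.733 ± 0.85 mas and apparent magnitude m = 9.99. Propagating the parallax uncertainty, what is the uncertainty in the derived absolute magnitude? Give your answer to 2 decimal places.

σ_M = 0.49 mag

M = m − 5 log₁₀ d + 5 = m + 5 log₁₀ p + 5, so ∂M/∂p = 5/(p ln 10).
σ_M = (5/ln 10) · (σ_p/p) = 2.1715 × 0.85/3.733 = 2.1715 × 0.2277 = 0.49445.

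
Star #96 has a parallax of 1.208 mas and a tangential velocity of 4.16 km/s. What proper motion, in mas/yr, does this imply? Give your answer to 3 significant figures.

1.06 mas/yr

d = 1/p = 1/0.001208″ = 827.81 pc.
μ = v_t / (4.74 d) = 4.16 / (4.74 × 827.81) = 4.16 / 3923.8 = 0.0010602 ″/yr = 1.0602 mas/yr.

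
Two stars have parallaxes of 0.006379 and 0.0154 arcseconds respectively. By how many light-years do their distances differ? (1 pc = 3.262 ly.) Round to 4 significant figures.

299.5 ly

d_A = 1/0.006379″ = 156.76 pc; d_B = 1/0.01540″ = 64.935 pc.
|d_B − d_A| = |64.935 − 156.76| = 91.825 pc = 91.825 × 3.262 ly = 299.53 ly.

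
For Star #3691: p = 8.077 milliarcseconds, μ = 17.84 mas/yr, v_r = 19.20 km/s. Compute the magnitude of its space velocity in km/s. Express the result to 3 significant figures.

21.9 km/s

d = 1/p = 1/0.008077″ = 123.81 pc.
μ = 17.84 mas/yr = 0.01784 ″/yr.
v_t = 4.740 μ d = 4.740 × 0.01784 × 123.81 = 10.47 km/s.
v = √(v_r² + v_t²) = √(19.20² + 10.47²) = √478.261 = 21.869 km/s.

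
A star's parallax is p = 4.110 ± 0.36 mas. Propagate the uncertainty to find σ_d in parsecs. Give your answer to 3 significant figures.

21.3 pc

d = 1/p, so σ_d = σ_p / p².
σ_d = 0.000360 / (0.004110)² = 0.000360 / 0.000016892 = 21.312 pc.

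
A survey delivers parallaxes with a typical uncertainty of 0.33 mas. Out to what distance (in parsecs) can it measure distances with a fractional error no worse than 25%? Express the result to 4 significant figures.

757.6 pc

σ_d/d = σ_p/p, so the condition is σ_p/p ≤ 0.25, i.e. p ≥ σ_p/0.25.
p_min = 0.33/0.25 = 1.32 mas = 0.00132 arcsec.
d_max = 1/p_min = 1/0.00132 = 757.58 pc.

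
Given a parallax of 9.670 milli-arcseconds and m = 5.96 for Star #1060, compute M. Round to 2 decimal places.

d = 1/p = 1/0.009670″ = 103.41 pc.
m − M = 5 log₁₀(103.41) − 5 = 10.0728 − 5 = 5.0728.
M = m − (m − M) = 5.96 − 5.0728 = 0.89.

M = 0.89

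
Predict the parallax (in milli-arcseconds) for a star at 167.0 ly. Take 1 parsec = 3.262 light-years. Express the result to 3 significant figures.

19.5 mas

d = 167.0 ly ÷ 3.262 = 51.196 pc.
p = 1/d = 1/51.196 = 0.019533 arcsec.
= 0.019533 × 1000 = 19.533 mas.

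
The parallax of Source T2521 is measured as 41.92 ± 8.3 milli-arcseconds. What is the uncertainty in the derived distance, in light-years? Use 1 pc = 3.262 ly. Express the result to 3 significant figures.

d = 1/p, so σ_d = σ_p / p².
σ_d = 0.00830 / (0.04192)² = 0.00830 / 0.0017573 = 4.7232 pc = 4.7232 × 3.262 ly = 15.407 ly.

15.4 ly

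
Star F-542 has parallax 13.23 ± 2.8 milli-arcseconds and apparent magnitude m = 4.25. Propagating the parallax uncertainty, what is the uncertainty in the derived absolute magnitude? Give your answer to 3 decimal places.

σ_M = 0.460 mag

M = m − 5 log₁₀ d + 5 = m + 5 log₁₀ p + 5, so ∂M/∂p = 5/(p ln 10).
σ_M = (5/ln 10) · (σ_p/p) = 2.1715 × 2.8/13.23 = 2.1715 × 0.21164 = 0.45958.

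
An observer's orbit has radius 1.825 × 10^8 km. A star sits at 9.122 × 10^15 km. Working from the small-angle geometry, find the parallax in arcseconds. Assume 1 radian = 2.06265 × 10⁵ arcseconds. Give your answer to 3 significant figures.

0.00413 arcsec

θ ≈ B/d = (1.825 × 10^8) / (9.122 × 10^15) = 2.0007 × 10^-8 rad.
In arcseconds: 2.0007 × 10^-8 × 206265 = 0.0041267″.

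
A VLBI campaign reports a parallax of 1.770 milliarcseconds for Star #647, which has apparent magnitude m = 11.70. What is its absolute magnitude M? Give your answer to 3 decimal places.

M = 2.940

d = 1/p = 1/0.001770″ = 564.97 pc.
m − M = 5 log₁₀(564.97) − 5 = 13.7601 − 5 = 8.7601.
M = m − (m − M) = 11.70 − 8.7601 = 2.940.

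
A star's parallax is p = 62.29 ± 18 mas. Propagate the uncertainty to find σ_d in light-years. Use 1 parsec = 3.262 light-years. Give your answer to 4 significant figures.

15.13 ly

d = 1/p, so σ_d = σ_p / p².
σ_d = 0.0180 / (0.06229)² = 0.0180 / 0.00388 = 4.6392 pc = 4.6392 × 3.262 ly = 15.133 ly.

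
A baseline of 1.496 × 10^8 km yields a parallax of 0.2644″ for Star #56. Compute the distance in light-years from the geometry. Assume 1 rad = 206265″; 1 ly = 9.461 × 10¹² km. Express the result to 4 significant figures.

12.34 ly

θ = 0.2644″ = 0.2644/206265 = 1.2818 × 10^-6 rad.
d = B/θ = (1.496 × 10^8) / (1.2818 × 10^-6) = 1.1671 × 10^14 km = (1.1671 × 10^14) / (9.461 × 10^12) ly = 12.336 ly.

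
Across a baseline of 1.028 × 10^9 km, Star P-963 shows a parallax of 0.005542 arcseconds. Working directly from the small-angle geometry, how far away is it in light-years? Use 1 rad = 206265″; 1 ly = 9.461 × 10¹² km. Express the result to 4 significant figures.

4044 ly

θ = 0.005542″ = 0.005542/206265 = 2.6868 × 10^-8 rad.
d = B/θ = (1.028 × 10^9) / (2.6868 × 10^-8) = 3.8261 × 10^16 km = (3.8261 × 10^16) / (9.461 × 10^12) ly = 4044.1 ly.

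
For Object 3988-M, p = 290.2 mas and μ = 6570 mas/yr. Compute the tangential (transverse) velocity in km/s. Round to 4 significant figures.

107.3 km/s

d = 1/p = 1/0.2902″ = 3.4459 pc.
μ = 6570 mas/yr = 6.57 ″/yr.
v_t = 4.74 × μ × d = 4.74 × 6.57 × 3.4459 = 107.31 km/s.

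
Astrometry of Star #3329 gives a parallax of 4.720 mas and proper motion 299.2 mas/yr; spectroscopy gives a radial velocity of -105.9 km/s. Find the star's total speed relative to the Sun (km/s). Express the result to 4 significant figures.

318.6 km/s

d = 1/p = 1/0.004720″ = 211.86 pc.
μ = 299.2 mas/yr = 0.2992 ″/yr.
v_t = 4.740 μ d = 4.740 × 0.2992 × 211.86 = 300.46 km/s.
v = √(v_r² + v_t²) = √((-105.9)² + 300.46²) = √101491 = 318.58 km/s.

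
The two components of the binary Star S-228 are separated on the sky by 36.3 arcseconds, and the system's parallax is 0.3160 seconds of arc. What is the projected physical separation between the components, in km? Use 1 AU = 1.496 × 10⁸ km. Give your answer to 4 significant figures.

1.719 × 10^10 km

d = 1/p = 1/0.3160″ = 3.1646 pc.
At distance d (pc), an angle of θ arcsec spans θ·d AU: s = 36.3 × 3.1646 = 114.87 AU.
= 114.87 × 1.496 × 10⁸ km = 1.7185 × 10^10 km.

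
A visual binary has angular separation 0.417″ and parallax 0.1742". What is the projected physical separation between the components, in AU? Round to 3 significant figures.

2.39 AU

d = 1/p = 1/0.1742″ = 5.7405 pc.
At distance d (pc), an angle of θ arcsec spans θ·d AU: s = 0.417 × 5.7405 = 2.3938 AU.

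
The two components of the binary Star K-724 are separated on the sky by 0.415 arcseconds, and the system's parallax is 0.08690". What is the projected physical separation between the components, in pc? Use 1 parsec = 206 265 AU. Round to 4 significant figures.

2.315 × 10^-5 pc

d = 1/p = 1/0.08690″ = 11.507 pc.
At distance d (pc), an angle of θ arcsec spans θ·d AU: s = 0.415 × 11.507 = 4.7754 AU.
= 4.7754 / 206265 = 2.3152 × 10^-5 pc.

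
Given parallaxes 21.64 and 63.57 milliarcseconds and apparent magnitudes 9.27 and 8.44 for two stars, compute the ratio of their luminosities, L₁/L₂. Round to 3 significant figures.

L₁/L₂ = 4.02

d₁ = 1/p₁ = 1/0.02164″ = 46.211 pc; d₂ = 1/p₂ = 1/0.06357″ = 15.731 pc.
M₁ = m₁ − 5 log₁₀ d₁ + 5 = 9.27 − 8.3237 + 5 = 5.9463.
M₂ = 8.44 − 5.9838 + 5 = 7.4562.
L₁/L₂ = 10^(0.4(M₂ − M₁)) = 10^(0.4 × 1.5099) = 10^0.60396 = 4.0175.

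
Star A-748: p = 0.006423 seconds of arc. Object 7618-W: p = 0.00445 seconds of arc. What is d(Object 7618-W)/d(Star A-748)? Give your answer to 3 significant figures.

Since d = 1/p, d_B/d_A = p_A/p_B.
= 0.006423 / 0.00445 = 1.4434.

1.44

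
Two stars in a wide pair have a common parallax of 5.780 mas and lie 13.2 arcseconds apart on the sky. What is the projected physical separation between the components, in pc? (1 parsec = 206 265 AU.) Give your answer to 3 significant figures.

0.0111 pc

d = 1/p = 1/0.005780″ = 173.01 pc.
At distance d (pc), an angle of θ arcsec spans θ·d AU: s = 13.2 × 173.01 = 2283.7 AU.
= 2283.7 / 206265 = 0.011072 pc.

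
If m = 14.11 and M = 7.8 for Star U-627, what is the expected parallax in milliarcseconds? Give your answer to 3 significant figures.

5.47 mas

m − M = 14.11 − 7.8 = 6.31.
d = 10^((m−M)/5 + 1) = 10^2.262 = 182.81 pc.
p = 1/d = 1/182.81 = 0.0054702 arcsec = 5.4702 mas.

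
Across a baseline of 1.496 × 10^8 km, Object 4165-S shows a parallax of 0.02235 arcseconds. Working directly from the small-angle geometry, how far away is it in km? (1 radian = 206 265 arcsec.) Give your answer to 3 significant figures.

θ = 0.02235″ = 0.02235/206265 = 1.0836 × 10^-7 rad.
d = B/θ = (1.496 × 10^8) / (1.0836 × 10^-7) = 1.3806 × 10^15 km.

1.38 × 10^15 km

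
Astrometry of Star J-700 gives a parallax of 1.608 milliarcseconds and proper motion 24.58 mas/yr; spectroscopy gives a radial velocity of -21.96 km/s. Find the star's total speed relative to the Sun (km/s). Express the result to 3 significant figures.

75.7 km/s

d = 1/p = 1/0.001608″ = 621.89 pc.
μ = 24.58 mas/yr = 0.02458 ″/yr.
v_t = 4.740 μ d = 4.740 × 0.02458 × 621.89 = 72.456 km/s.
v = √(v_r² + v_t²) = √((-21.96)² + 72.456²) = √5732.11 = 75.711 km/s.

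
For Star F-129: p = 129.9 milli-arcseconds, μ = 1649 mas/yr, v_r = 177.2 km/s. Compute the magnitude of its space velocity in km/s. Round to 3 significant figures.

187 km/s

d = 1/p = 1/0.1299″ = 7.6982 pc.
μ = 1649 mas/yr = 1.649 ″/yr.
v_t = 4.740 μ d = 4.740 × 1.649 × 7.6982 = 60.171 km/s.
v = √(v_r² + v_t²) = √(177.2² + 60.171²) = √35020.4 = 187.14 km/s.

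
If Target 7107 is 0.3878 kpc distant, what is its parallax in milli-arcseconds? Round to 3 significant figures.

2.58 mas

d = 0.3878 kpc = 387.8 pc.
p = 1/d = 1/387.8 = 0.0025786 arcsec.
= 0.0025786 × 1000 = 2.5786 mas.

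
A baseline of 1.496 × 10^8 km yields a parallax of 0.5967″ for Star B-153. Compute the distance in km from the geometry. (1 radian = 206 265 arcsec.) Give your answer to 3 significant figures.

θ = 0.5967″ = 0.5967/206265 = 2.8929 × 10^-6 rad.
d = B/θ = (1.496 × 10^8) / (2.8929 × 10^-6) = 5.1713 × 10^13 km.

5.17 × 10^13 km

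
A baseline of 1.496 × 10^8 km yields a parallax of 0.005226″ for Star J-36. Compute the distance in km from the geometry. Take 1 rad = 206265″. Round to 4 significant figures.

θ = 0.005226″ = 0.005226/206265 = 2.5336 × 10^-8 rad.
d = B/θ = (1.496 × 10^8) / (2.5336 × 10^-8) = 5.9046 × 10^15 km.

5.905 × 10^15 km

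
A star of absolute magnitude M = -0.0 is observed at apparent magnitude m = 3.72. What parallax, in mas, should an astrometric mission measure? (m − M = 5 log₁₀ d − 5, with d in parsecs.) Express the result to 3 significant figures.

m − M = 3.72 − (-0.0) = 3.72.
d = 10^((m−M)/5 + 1) = 10^1.744 = 55.463 pc.
p = 1/d = 1/55.463 = 0.01803 arcsec = 18.03 mas.

18.0 mas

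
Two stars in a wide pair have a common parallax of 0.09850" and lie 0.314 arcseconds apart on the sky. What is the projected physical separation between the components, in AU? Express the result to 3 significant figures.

3.19 AU

d = 1/p = 1/0.09850″ = 10.152 pc.
At distance d (pc), an angle of θ arcsec spans θ·d AU: s = 0.314 × 10.152 = 3.1877 AU.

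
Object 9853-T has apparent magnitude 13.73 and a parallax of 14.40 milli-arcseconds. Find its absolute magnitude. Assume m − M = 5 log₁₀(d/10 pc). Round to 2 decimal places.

M = 9.52

d = 1/p = 1/0.01440″ = 69.444 pc.
m − M = 5 log₁₀(69.444) − 5 = 9.2082 − 5 = 4.2082.
M = m − (m − M) = 13.73 − 4.2082 = 9.52.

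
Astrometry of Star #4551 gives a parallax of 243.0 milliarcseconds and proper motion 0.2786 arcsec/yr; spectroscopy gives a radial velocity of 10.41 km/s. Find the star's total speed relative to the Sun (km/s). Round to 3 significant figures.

d = 1/p = 1/0.2430″ = 4.1152 pc.
v_t = 4.740 μ d = 4.740 × 0.2786 × 4.1152 = 5.4344 km/s.
v = √(v_r² + v_t²) = √(10.41² + 5.4344²) = √137.901 = 11.743 km/s.

11.7 km/s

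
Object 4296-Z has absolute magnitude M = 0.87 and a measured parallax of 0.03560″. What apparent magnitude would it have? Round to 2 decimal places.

d = 1/p = 1/0.03560″ = 28.09 pc.
m − M = 5 log₁₀ d − 5 = 5 log₁₀(28.09) − 5 = 7.2428 − 5 = 2.2428.
m = M + (m − M) = 0.87 + 2.2428 = 3.11.

m = 3.11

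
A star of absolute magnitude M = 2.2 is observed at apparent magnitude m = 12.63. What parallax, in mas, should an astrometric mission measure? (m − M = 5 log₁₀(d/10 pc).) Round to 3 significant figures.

m − M = 12.63 − 2.2 = 10.43.
d = 10^((m−M)/5 + 1) = 10^3.086 = 1219 pc.
p = 1/d = 1/1219 = 0.00082034 arcsec = 0.82034 mas.

0.820 mas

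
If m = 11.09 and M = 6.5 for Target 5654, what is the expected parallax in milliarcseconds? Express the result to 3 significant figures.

12.1 mas

m − M = 11.09 − 6.5 = 4.59.
d = 10^((m−M)/5 + 1) = 10^1.918 = 82.794 pc.
p = 1/d = 1/82.794 = 0.012078 arcsec = 12.078 mas.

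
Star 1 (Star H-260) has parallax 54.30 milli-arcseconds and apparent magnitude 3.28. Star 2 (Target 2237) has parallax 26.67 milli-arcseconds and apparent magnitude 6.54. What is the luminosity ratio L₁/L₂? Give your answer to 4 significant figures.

L₁/L₂ = 4.858

d₁ = 1/p₁ = 1/0.05430″ = 18.416 pc; d₂ = 1/p₂ = 1/0.02667″ = 37.495 pc.
M₁ = m₁ − 5 log₁₀ d₁ + 5 = 3.28 − 6.3260 + 5 = 1.9540.
M₂ = 6.54 − 7.8699 + 5 = 3.6701.
L₁/L₂ = 10^(0.4(M₂ − M₁)) = 10^(0.4 × 1.7161) = 10^0.68644 = 4.8578.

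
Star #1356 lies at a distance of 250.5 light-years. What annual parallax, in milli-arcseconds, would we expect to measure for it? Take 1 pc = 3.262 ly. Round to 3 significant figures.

d = 250.5 ly ÷ 3.262 = 76.793 pc.
p = 1/d = 1/76.793 = 0.013022 arcsec.
= 0.013022 × 1000 = 13.022 mas.

13.0 mas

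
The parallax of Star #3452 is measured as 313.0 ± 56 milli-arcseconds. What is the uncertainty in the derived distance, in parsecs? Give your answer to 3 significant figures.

d = 1/p, so σ_d = σ_p / p².
σ_d = 0.0560 / (0.3130)² = 0.0560 / 0.097969 = 0.57161 pc.

0.572 pc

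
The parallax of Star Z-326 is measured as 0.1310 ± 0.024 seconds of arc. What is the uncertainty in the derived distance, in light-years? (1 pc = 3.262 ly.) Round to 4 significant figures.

d = 1/p, so σ_d = σ_p / p².
σ_d = 0.0240 / (0.1310)² = 0.0240 / 0.017161 = 1.3985 pc = 1.3985 × 3.262 ly = 4.5619 ly.

4.562 ly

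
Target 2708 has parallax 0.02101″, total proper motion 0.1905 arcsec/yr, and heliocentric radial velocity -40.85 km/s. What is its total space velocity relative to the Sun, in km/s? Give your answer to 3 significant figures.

d = 1/p = 1/0.02101″ = 47.596 pc.
v_t = 4.740 μ d = 4.740 × 0.1905 × 47.596 = 42.978 km/s.
v = √(v_r² + v_t²) = √((-40.85)² + 42.978²) = √3515.83 = 59.294 km/s.

59.3 km/s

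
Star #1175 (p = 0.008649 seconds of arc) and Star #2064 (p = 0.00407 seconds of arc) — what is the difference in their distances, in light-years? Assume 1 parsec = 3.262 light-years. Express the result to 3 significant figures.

d_A = 1/0.008649″ = 115.62 pc; d_B = 1/0.004070″ = 245.7 pc.
|d_B − d_A| = |245.7 − 115.62| = 130.08 pc = 130.08 × 3.262 ly = 424.32 ly.

424 ly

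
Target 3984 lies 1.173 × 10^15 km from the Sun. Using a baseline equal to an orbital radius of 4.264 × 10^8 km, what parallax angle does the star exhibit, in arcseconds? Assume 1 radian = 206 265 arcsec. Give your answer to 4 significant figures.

θ ≈ B/d = (4.264 × 10^8) / (1.173 × 10^15) = 3.6351 × 10^-7 rad.
In arcseconds: 3.6351 × 10^-7 × 206265 = 0.074979″.

0.07498 arcsec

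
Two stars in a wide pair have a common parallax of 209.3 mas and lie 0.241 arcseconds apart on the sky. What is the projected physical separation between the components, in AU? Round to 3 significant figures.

d = 1/p = 1/0.2093″ = 4.7778 pc.
At distance d (pc), an angle of θ arcsec spans θ·d AU: s = 0.241 × 4.7778 = 1.1514 AU.

1.15 AU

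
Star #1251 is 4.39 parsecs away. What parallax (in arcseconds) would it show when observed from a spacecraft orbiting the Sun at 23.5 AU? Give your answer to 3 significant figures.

5.35 arcsec

p (arcsec) = B (AU) / d (pc).
p = 23.5 / 4.39 = 5.3531 arcsec.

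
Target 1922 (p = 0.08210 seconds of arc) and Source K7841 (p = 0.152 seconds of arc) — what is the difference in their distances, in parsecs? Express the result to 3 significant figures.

d_A = 1/0.08210″ = 12.18 pc; d_B = 1/0.1520″ = 6.5789 pc.
|d_B − d_A| = |6.5789 − 12.18| = 5.6011 pc.

5.60 pc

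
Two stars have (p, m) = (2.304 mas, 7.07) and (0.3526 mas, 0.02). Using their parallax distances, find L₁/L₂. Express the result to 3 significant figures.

d₁ = 1/p₁ = 1/0.002304″ = 434.03 pc; d₂ = 1/p₂ = 1/0.0003526″ = 2836.1 pc.
M₁ = m₁ − 5 log₁₀ d₁ + 5 = 7.07 − 13.1876 + 5 = -1.1176.
M₂ = 0.02 − 17.2636 + 5 = -12.2436.
L₁/L₂ = 10^(0.4(M₂ − M₁)) = 10^(0.4 × (-11.1260)) = 10^(-4.45040) = 0.000035449.

L₁/L₂ = 3.54 × 10^-5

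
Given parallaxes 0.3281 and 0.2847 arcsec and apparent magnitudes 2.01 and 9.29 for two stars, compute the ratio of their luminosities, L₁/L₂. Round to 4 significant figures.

L₁/L₂ = 614.8

d₁ = 1/p₁ = 1/0.3281″ = 3.0479 pc; d₂ = 1/p₂ = 1/0.2847″ = 3.5125 pc.
M₁ = m₁ − 5 log₁₀ d₁ + 5 = 2.01 − 2.4200 + 5 = 4.5900.
M₂ = 9.29 − 2.7281 + 5 = 11.5619.
L₁/L₂ = 10^(0.4(M₂ − M₁)) = 10^(0.4 × 6.9719) = 10^2.78876 = 614.84.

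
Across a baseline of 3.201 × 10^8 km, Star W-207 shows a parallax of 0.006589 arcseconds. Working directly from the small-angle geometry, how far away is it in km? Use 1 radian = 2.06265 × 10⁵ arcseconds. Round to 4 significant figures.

1.002 × 10^16 km

θ = 0.006589″ = 0.006589/206265 = 3.1944 × 10^-8 rad.
d = B/θ = (3.201 × 10^8) / (3.1944 × 10^-8) = 1.0021 × 10^16 km.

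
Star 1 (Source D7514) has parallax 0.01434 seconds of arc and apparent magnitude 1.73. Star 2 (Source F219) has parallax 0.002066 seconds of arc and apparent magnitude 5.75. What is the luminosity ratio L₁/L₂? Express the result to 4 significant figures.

L₁/L₂ = 0.8417

d₁ = 1/p₁ = 1/0.01434″ = 69.735 pc; d₂ = 1/p₂ = 1/0.002066″ = 484.03 pc.
M₁ = m₁ − 5 log₁₀ d₁ + 5 = 1.73 − 9.2173 + 5 = -2.4873.
M₂ = 5.75 − 13.4244 + 5 = -2.6744.
L₁/L₂ = 10^(0.4(M₂ − M₁)) = 10^(0.4 × (-0.1871)) = 10^(-0.07484) = 0.84171.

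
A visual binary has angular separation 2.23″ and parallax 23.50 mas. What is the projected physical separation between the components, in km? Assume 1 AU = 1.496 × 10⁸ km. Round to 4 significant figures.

1.420 × 10^10 km

d = 1/p = 1/0.02350″ = 42.553 pc.
At distance d (pc), an angle of θ arcsec spans θ·d AU: s = 2.23 × 42.553 = 94.893 AU.
= 94.893 × 1.496 × 10⁸ km = 1.4196 × 10^10 km.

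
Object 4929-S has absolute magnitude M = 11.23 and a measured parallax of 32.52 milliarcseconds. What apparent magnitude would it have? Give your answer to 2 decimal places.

m = 13.67

d = 1/p = 1/0.03252″ = 30.75 pc.
m − M = 5 log₁₀ d − 5 = 5 log₁₀(30.75) − 5 = 7.4392 − 5 = 2.4392.
m = M + (m − M) = 11.23 + 2.4392 = 13.67.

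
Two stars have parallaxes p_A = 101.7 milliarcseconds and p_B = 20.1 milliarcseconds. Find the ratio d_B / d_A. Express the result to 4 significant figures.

5.060

Since d = 1/p, d_B/d_A = p_A/p_B.
= 101.7 / 20.1 = 5.0597.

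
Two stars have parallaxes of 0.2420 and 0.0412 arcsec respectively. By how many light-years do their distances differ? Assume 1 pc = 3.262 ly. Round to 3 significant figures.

d_A = 1/0.2420″ = 4.1322 pc; d_B = 1/0.04120″ = 24.272 pc.
|d_B − d_A| = |24.272 − 4.1322| = 20.14 pc = 20.14 × 3.262 ly = 65.697 ly.

65.7 ly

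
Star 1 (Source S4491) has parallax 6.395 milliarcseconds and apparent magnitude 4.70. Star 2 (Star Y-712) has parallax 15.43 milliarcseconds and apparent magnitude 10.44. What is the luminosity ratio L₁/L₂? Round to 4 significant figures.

L₁/L₂ = 1151

d₁ = 1/p₁ = 1/0.006395″ = 156.37 pc; d₂ = 1/p₂ = 1/0.01543″ = 64.809 pc.
M₁ = m₁ − 5 log₁₀ d₁ + 5 = 4.70 − 10.9708 + 5 = -1.2708.
M₂ = 10.44 − 9.0582 + 5 = 6.3818.
L₁/L₂ = 10^(0.4(M₂ − M₁)) = 10^(0.4 × 7.6526) = 10^3.06104 = 1150.9.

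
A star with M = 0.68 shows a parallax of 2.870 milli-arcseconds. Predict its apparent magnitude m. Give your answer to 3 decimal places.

m = 8.391

d = 1/p = 1/0.002870″ = 348.43 pc.
m − M = 5 log₁₀ d − 5 = 5 log₁₀(348.43) − 5 = 12.7106 − 5 = 7.7106.
m = M + (m − M) = 0.68 + 7.7106 = 8.391.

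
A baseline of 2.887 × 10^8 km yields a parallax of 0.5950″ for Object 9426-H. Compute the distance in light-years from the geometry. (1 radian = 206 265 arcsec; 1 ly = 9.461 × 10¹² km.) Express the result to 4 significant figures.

10.58 ly

θ = 0.5950″ = 0.5950/206265 = 2.8846 × 10^-6 rad.
d = B/θ = (2.887 × 10^8) / (2.8846 × 10^-6) = 1.0008 × 10^14 km = (1.0008 × 10^14) / (9.461 × 10^12) ly = 10.578 ly.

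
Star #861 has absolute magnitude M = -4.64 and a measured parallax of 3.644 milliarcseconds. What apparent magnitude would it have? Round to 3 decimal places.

m = 2.552

d = 1/p = 1/0.003644″ = 274.42 pc.
m − M = 5 log₁₀ d − 5 = 5 log₁₀(274.42) − 5 = 12.1921 − 5 = 7.1921.
m = M + (m − M) = -4.64 + 7.1921 = 2.552.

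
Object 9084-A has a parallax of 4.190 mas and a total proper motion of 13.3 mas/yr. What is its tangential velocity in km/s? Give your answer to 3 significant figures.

15.0 km/s

d = 1/p = 1/0.004190″ = 238.66 pc.
μ = 13.3 mas/yr = 0.0133 ″/yr.
v_t = 4.74 × μ × d = 4.74 × 0.0133 × 238.66 = 15.046 km/s.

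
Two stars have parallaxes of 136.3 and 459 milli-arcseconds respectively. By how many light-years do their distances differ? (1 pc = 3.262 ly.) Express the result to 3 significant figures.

d_A = 1/0.1363″ = 7.3368 pc; d_B = 1/0.4590″ = 2.1786 pc.
|d_B − d_A| = |2.1786 − 7.3368| = 5.1582 pc = 5.1582 × 3.262 ly = 16.826 ly.

16.8 ly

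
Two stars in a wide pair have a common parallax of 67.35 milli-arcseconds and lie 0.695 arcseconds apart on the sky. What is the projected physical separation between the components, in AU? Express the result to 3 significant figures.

d = 1/p = 1/0.06735″ = 14.848 pc.
At distance d (pc), an angle of θ arcsec spans θ·d AU: s = 0.695 × 14.848 = 10.319 AU.

10.3 AU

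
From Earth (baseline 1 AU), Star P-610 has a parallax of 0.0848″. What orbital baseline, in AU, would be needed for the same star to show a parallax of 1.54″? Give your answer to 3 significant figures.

Parallax scales linearly with baseline: p ∝ B, so B = p_target / p_Earth × 1 AU.
B = 1.54 / 0.0848 = 18.16 AU.

18.2 AU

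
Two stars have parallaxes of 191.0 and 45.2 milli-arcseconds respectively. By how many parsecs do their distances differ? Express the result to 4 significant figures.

16.89 pc

d_A = 1/0.1910″ = 5.2356 pc; d_B = 1/0.04520″ = 22.124 pc.
|d_B − d_A| = |22.124 − 5.2356| = 16.888 pc.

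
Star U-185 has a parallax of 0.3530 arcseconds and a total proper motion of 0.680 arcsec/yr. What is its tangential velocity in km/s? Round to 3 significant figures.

d = 1/p = 1/0.3530″ = 2.8329 pc.
v_t = 4.74 × μ × d = 4.74 × 0.680 × 2.8329 = 9.131 km/s.

9.13 km/s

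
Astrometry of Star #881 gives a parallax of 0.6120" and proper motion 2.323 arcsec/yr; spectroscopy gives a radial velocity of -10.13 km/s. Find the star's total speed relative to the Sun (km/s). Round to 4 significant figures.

20.65 km/s

d = 1/p = 1/0.6120″ = 1.634 pc.
v_t = 4.740 μ d = 4.740 × 2.323 × 1.634 = 17.992 km/s.
v = √(v_r² + v_t²) = √((-10.13)² + 17.992²) = √426.329 = 20.648 km/s.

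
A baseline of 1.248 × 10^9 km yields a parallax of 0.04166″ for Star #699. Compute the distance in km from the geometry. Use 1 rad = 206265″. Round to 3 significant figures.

θ = 0.04166″ = 0.04166/206265 = 2.0197 × 10^-7 rad.
d = B/θ = (1.248 × 10^9) / (2.0197 × 10^-7) = 6.1791 × 10^15 km.

6.18 × 10^15 km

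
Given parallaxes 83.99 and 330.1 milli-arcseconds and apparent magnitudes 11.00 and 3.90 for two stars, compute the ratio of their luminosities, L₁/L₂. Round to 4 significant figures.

L₁/L₂ = 0.02233

d₁ = 1/p₁ = 1/0.08399″ = 11.906 pc; d₂ = 1/p₂ = 1/0.3301″ = 3.0294 pc.
M₁ = m₁ − 5 log₁₀ d₁ + 5 = 11.00 − 5.3788 + 5 = 10.6212.
M₂ = 3.90 − 2.4068 + 5 = 6.4932.
L₁/L₂ = 10^(0.4(M₂ − M₁)) = 10^(0.4 × (-4.1280)) = 10^(-1.65120) = 0.022325.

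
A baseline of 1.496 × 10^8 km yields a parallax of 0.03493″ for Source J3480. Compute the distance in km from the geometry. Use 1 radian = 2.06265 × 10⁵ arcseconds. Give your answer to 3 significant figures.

θ = 0.03493″ = 0.03493/206265 = 1.6935 × 10^-7 rad.
d = B/θ = (1.496 × 10^8) / (1.6935 × 10^-7) = 8.8338 × 10^14 km.

8.83 × 10^14 km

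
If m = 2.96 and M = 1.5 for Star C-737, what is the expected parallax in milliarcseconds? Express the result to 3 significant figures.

51.1 mas

m − M = 2.96 − 1.5 = 1.46.
d = 10^((m−M)/5 + 1) = 10^1.292 = 19.588 pc.
p = 1/d = 1/19.588 = 0.051052 arcsec = 51.052 mas.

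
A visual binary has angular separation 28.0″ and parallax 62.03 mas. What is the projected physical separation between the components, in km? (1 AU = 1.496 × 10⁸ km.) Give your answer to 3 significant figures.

6.75 × 10^10 km

d = 1/p = 1/0.06203″ = 16.121 pc.
At distance d (pc), an angle of θ arcsec spans θ·d AU: s = 28.0 × 16.121 = 451.39 AU.
= 451.39 × 1.496 × 10⁸ km = 6.7528 × 10^10 km.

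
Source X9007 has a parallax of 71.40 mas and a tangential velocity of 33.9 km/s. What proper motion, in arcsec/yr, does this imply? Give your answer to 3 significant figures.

d = 1/p = 1/0.07140″ = 14.006 pc.
μ = v_t / (4.74 d) = 33.9 / (4.74 × 14.006) = 33.9 / 66.388 = 0.51063 ″/yr.

0.511 arcsec/yr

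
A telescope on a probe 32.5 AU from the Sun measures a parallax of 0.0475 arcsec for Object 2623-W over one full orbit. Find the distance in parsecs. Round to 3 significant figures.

With baseline B (in AU) and parallax p (in arcsec), d = B/p parsecs.
d = 32.5 / 0.0475 = 684.21 pc.

684 pc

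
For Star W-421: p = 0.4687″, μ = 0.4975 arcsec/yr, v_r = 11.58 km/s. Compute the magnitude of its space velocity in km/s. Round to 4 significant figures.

12.63 km/s

d = 1/p = 1/0.4687″ = 2.1336 pc.
v_t = 4.740 μ d = 4.740 × 0.4975 × 2.1336 = 5.0313 km/s.
v = √(v_r² + v_t²) = √(11.58² + 5.0313²) = √159.41 = 12.626 km/s.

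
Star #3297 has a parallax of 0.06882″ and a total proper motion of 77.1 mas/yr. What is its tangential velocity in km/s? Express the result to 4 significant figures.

5.310 km/s

d = 1/p = 1/0.06882″ = 14.531 pc.
μ = 77.1 mas/yr = 0.0771 ″/yr.
v_t = 4.74 × μ × d = 4.74 × 0.0771 × 14.531 = 5.3104 km/s.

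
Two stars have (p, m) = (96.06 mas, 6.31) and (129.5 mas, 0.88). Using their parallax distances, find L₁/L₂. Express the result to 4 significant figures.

L₁/L₂ = 0.01223

d₁ = 1/p₁ = 1/0.09606″ = 10.41 pc; d₂ = 1/p₂ = 1/0.1295″ = 7.722 pc.
M₁ = m₁ − 5 log₁₀ d₁ + 5 = 6.31 − 5.0873 + 5 = 6.2227.
M₂ = 0.88 − 4.4386 + 5 = 1.4414.
L₁/L₂ = 10^(0.4(M₂ − M₁)) = 10^(0.4 × (-4.7813)) = 10^(-1.91252) = 0.012232.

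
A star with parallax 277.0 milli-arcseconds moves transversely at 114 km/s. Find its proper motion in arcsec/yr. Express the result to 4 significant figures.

6.662 arcsec/yr

d = 1/p = 1/0.2770″ = 3.6101 pc.
μ = v_t / (4.74 d) = 114 / (4.74 × 3.6101) = 114 / 17.112 = 6.662 ″/yr.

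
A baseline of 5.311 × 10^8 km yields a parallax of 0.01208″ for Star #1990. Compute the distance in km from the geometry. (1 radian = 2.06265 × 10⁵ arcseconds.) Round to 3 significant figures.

θ = 0.01208″ = 0.01208/206265 = 5.8565 × 10^-8 rad.
d = B/θ = (5.311 × 10^8) / (5.8565 × 10^-8) = 9.0686 × 10^15 km.

9.07 × 10^15 km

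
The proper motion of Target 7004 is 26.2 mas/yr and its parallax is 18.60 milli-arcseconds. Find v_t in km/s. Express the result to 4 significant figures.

d = 1/p = 1/0.01860″ = 53.763 pc.
μ = 26.2 mas/yr = 0.0262 ″/yr.
v_t = 4.74 × μ × d = 4.74 × 0.0262 × 53.763 = 6.6767 km/s.

6.677 km/s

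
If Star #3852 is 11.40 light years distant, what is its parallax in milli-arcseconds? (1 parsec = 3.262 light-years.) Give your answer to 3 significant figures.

d = 11.40 ly ÷ 3.262 = 3.4948 pc.
p = 1/d = 1/3.4948 = 0.28614 arcsec.
= 0.28614 × 1000 = 286.14 mas.

286 mas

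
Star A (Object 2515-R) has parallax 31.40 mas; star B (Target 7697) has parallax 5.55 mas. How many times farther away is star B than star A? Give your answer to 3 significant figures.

5.66

Since d = 1/p, d_B/d_A = p_A/p_B.
= 31.40 / 5.55 = 5.6577.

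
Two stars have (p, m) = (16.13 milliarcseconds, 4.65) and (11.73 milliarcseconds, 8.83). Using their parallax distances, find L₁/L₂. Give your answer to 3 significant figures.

L₁/L₂ = 24.9

d₁ = 1/p₁ = 1/0.01613″ = 61.996 pc; d₂ = 1/p₂ = 1/0.01173″ = 85.251 pc.
M₁ = m₁ − 5 log₁₀ d₁ + 5 = 4.65 − 8.9618 + 5 = 0.6882.
M₂ = 8.83 − 9.6535 + 5 = 4.1765.
L₁/L₂ = 10^(0.4(M₂ − M₁)) = 10^(0.4 × 3.4883) = 10^1.39532 = 24.85.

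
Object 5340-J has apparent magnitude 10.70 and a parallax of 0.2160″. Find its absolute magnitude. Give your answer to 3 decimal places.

M = 12.372

d = 1/p = 1/0.2160″ = 4.6296 pc.
m − M = 5 log₁₀(4.6296) − 5 = 3.3277 − 5 = -1.6723.
M = m − (m − M) = 10.70 − (-1.6723) = 12.372.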